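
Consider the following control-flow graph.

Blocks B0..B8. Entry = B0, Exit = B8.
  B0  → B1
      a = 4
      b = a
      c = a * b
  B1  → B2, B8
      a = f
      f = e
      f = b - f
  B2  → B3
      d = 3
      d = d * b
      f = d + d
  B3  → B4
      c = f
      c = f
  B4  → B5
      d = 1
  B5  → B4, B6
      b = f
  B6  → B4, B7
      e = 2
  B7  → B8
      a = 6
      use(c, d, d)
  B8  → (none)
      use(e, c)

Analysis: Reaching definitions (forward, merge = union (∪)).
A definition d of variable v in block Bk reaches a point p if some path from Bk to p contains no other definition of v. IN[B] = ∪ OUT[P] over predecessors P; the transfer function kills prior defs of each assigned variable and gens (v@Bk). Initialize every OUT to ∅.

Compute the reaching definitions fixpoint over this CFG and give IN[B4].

Answer: {a@B1, b@B0, b@B5, c@B3, d@B2, d@B4, e@B6, f@B2}

Working:
Fixpoint table:
  B0: | IN={} | OUT={a@B0, b@B0, c@B0}
  B1: | IN={a@B0, b@B0, c@B0} | OUT={a@B1, b@B0, c@B0, f@B1}
  B2: | IN={a@B1, b@B0, c@B0, f@B1} | OUT={a@B1, b@B0, c@B0, d@B2, f@B2}
  B3: | IN={a@B1, b@B0, c@B0, d@B2, f@B2} | OUT={a@B1, b@B0, c@B3, d@B2, f@B2}
  B4: | IN={a@B1, b@B0, b@B5, c@B3, d@B2, d@B4, e@B6, f@B2} | OUT={a@B1, b@B0, b@B5, c@B3, d@B4, e@B6, f@B2}
  B5: | IN={a@B1, b@B0, b@B5, c@B3, d@B4, e@B6, f@B2} | OUT={a@B1, b@B5, c@B3, d@B4, e@B6, f@B2}
  B6: | IN={a@B1, b@B5, c@B3, d@B4, e@B6, f@B2} | OUT={a@B1, b@B5, c@B3, d@B4, e@B6, f@B2}
  B7: | IN={a@B1, b@B5, c@B3, d@B4, e@B6, f@B2} | OUT={a@B7, b@B5, c@B3, d@B4, e@B6, f@B2}
  B8: | IN={a@B1, a@B7, b@B0, b@B5, c@B0, c@B3, d@B4, e@B6, f@B1, f@B2} | OUT={a@B1, a@B7, b@B0, b@B5, c@B0, c@B3, d@B4, e@B6, f@B1, f@B2}

Merge at B4: IN[B4] = OUT[B3] ⊔ OUT[B5] ⊔ OUT[B6] = {a@B1, b@B0, b@B5, c@B3, d@B2, d@B4, e@B6, f@B2}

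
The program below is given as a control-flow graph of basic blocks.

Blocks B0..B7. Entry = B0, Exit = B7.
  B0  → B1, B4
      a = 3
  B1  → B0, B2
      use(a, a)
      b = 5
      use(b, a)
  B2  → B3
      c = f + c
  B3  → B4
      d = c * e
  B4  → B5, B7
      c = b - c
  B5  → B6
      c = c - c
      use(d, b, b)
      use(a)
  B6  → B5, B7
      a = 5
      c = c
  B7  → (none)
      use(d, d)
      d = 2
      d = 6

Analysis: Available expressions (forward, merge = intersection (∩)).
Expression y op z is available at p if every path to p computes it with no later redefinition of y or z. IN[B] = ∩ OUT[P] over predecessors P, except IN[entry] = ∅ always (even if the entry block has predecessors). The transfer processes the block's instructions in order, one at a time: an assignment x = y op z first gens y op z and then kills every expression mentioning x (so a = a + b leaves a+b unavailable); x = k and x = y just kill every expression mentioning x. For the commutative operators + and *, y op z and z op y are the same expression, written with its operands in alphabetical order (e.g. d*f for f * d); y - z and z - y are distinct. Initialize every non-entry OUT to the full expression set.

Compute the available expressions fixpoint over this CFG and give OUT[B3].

Answer: {c*e}

Working:
Per-block solution:
  B0:  IN={}  OUT={}
  B1:  IN={}  OUT={}
  B2:  IN={}  OUT={}
  B3:  IN={}  OUT={c*e}
  B4:  IN={}  OUT={}
  B5:  IN={}  OUT={}
  B6:  IN={}  OUT={}
  B7:  IN={}  OUT={}

Merge at B3: IN[B3] = OUT[B2] = {}
Applying B3's transfer function to that IN value gives OUT[B3] (row B3 above).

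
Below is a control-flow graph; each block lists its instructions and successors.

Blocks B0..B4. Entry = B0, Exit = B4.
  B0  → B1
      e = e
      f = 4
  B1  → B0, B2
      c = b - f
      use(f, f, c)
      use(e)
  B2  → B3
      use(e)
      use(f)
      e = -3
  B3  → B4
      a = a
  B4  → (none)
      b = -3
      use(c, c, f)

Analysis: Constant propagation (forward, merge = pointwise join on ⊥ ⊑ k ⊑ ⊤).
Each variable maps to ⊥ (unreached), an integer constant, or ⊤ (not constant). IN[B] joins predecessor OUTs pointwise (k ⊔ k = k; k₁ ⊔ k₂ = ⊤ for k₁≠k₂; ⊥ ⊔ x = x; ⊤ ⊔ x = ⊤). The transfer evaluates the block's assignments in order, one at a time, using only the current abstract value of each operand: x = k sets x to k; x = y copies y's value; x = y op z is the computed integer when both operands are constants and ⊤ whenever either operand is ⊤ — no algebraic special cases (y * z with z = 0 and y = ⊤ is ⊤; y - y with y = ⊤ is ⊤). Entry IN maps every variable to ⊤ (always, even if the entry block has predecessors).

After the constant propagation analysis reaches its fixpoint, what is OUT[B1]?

Converged values:
  B0:   IN=(all ⊤)   OUT={f:4; rest ⊤}
  B1:   IN={f:4; rest ⊤}   OUT={f:4; rest ⊤}
  B2:   IN={f:4; rest ⊤}   OUT={e:-3, f:4; rest ⊤}
  B3:   IN={e:-3, f:4; rest ⊤}   OUT={e:-3, f:4; rest ⊤}
  B4:   IN={e:-3, f:4; rest ⊤}   OUT={b:-3, e:-3, f:4; rest ⊤}

Merge at B1: IN[B1] = OUT[B0] = {a: ⊤, b: ⊤, c: ⊤, d: ⊤, e: ⊤, f: 4}
Applying B1's transfer function to that IN value gives OUT[B1] (row B1 above).

Answer: {a: ⊤, b: ⊤, c: ⊤, d: ⊤, e: ⊤, f: 4}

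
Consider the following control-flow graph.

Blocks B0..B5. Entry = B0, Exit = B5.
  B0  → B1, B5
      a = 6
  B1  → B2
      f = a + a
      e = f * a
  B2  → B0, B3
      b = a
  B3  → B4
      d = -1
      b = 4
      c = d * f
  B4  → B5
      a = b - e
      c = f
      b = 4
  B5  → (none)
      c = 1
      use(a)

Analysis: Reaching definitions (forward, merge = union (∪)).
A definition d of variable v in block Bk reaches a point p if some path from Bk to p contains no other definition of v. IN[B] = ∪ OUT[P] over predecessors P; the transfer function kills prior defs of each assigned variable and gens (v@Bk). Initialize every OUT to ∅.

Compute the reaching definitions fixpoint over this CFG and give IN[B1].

Answer: {a@B0, b@B2, e@B1, f@B1}

Working:
Fixpoint table:
  B0: | IN={a@B0, b@B2, e@B1, f@B1} | OUT={a@B0, b@B2, e@B1, f@B1}
  B1: | IN={a@B0, b@B2, e@B1, f@B1} | OUT={a@B0, b@B2, e@B1, f@B1}
  B2: | IN={a@B0, b@B2, e@B1, f@B1} | OUT={a@B0, b@B2, e@B1, f@B1}
  B3: | IN={a@B0, b@B2, e@B1, f@B1} | OUT={a@B0, b@B3, c@B3, d@B3, e@B1, f@B1}
  B4: | IN={a@B0, b@B3, c@B3, d@B3, e@B1, f@B1} | OUT={a@B4, b@B4, c@B4, d@B3, e@B1, f@B1}
  B5: | IN={a@B0, a@B4, b@B2, b@B4, c@B4, d@B3, e@B1, f@B1} | OUT={a@B0, a@B4, b@B2, b@B4, c@B5, d@B3, e@B1, f@B1}

Merge at B1: IN[B1] = OUT[B0] = {a@B0, b@B2, e@B1, f@B1}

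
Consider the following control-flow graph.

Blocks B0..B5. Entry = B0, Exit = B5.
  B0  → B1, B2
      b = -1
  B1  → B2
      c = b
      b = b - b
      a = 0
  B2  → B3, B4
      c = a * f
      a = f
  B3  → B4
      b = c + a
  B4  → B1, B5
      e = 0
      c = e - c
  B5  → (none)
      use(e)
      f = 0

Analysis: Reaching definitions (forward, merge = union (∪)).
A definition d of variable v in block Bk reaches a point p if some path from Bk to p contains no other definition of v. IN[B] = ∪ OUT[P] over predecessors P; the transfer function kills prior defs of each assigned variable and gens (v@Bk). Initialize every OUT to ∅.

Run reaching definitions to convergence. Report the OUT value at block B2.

Answer: {a@B2, b@B0, b@B1, c@B2, e@B4}

Trace:
Converged values:
  B0:   IN={}   OUT={b@B0}
  B1:   IN={a@B2, b@B0, b@B1, b@B3, c@B4, e@B4}   OUT={a@B1, b@B1, c@B1, e@B4}
  B2:   IN={a@B1, b@B0, b@B1, c@B1, e@B4}   OUT={a@B2, b@B0, b@B1, c@B2, e@B4}
  B3:   IN={a@B2, b@B0, b@B1, c@B2, e@B4}   OUT={a@B2, b@B3, c@B2, e@B4}
  B4:   IN={a@B2, b@B0, b@B1, b@B3, c@B2, e@B4}   OUT={a@B2, b@B0, b@B1, b@B3, c@B4, e@B4}
  B5:   IN={a@B2, b@B0, b@B1, b@B3, c@B4, e@B4}   OUT={a@B2, b@B0, b@B1, b@B3, c@B4, e@B4, f@B5}

Merge at B2: IN[B2] = OUT[B0] ⊔ OUT[B1] = {a@B1, b@B0, b@B1, c@B1, e@B4}
Applying B2's transfer function to that IN value gives OUT[B2] (row B2 above).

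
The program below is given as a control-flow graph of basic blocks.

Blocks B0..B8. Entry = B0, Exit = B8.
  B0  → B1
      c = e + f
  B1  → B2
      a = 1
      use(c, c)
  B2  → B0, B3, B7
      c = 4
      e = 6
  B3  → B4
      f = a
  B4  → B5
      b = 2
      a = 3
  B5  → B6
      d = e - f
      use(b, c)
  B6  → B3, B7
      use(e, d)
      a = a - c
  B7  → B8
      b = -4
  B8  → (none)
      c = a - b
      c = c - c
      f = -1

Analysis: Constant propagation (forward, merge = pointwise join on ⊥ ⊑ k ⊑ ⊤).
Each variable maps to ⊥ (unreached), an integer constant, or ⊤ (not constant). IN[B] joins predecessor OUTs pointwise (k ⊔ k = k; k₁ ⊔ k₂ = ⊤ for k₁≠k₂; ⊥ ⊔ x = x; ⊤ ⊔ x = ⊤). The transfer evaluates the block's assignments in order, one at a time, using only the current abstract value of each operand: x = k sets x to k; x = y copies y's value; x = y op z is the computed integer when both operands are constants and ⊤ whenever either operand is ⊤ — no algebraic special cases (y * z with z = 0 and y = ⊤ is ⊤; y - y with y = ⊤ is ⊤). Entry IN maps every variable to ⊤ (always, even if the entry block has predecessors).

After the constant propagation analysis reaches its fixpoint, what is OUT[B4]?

Converged values:
  B0: | IN=(all ⊤) | OUT=(all ⊤)
  B1: | IN=(all ⊤) | OUT={a:1; rest ⊤}
  B2: | IN={a:1; rest ⊤} | OUT={a:1, c:4, e:6; rest ⊤}
  B3: | IN={c:4, e:6; rest ⊤} | OUT={c:4, e:6; rest ⊤}
  B4: | IN={c:4, e:6; rest ⊤} | OUT={a:3, b:2, c:4, e:6; rest ⊤}
  B5: | IN={a:3, b:2, c:4, e:6; rest ⊤} | OUT={a:3, b:2, c:4, e:6; rest ⊤}
  B6: | IN={a:3, b:2, c:4, e:6; rest ⊤} | OUT={a:-1, b:2, c:4, e:6; rest ⊤}
  B7: | IN={c:4, e:6; rest ⊤} | OUT={b:-4, c:4, e:6; rest ⊤}
  B8: | IN={b:-4, c:4, e:6; rest ⊤} | OUT={b:-4, e:6, f:-1; rest ⊤}

Merge at B4: IN[B4] = OUT[B3] = {a: ⊤, b: ⊤, c: 4, d: ⊤, e: 6, f: ⊤}
Applying B4's transfer function to that IN value gives OUT[B4] (row B4 above).

Answer: {a: 3, b: 2, c: 4, d: ⊤, e: 6, f: ⊤}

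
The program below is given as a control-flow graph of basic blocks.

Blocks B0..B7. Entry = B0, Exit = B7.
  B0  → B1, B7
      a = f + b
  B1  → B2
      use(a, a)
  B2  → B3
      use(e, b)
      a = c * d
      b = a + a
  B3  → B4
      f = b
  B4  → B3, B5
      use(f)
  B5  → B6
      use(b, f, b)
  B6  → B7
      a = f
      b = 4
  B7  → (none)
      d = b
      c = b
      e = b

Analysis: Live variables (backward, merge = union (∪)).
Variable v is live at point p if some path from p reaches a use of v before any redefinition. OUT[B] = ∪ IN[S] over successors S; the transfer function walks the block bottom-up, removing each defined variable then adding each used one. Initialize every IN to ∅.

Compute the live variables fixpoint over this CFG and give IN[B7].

Answer: {b}

Trace:
Fixpoint table:
  B0:   IN={b, c, d, e, f}   OUT={a, b, c, d, e}
  B1:   IN={a, b, c, d, e}   OUT={b, c, d, e}
  B2:   IN={b, c, d, e}   OUT={b}
  B3:   IN={b}   OUT={b, f}
  B4:   IN={b, f}   OUT={b, f}
  B5:   IN={b, f}   OUT={f}
  B6:   IN={f}   OUT={b}
  B7:   IN={b}   OUT={}

B7 is the boundary node: OUT[B7] = {}
Applying B7's transfer function to that OUT value gives IN[B7] (row B7 above).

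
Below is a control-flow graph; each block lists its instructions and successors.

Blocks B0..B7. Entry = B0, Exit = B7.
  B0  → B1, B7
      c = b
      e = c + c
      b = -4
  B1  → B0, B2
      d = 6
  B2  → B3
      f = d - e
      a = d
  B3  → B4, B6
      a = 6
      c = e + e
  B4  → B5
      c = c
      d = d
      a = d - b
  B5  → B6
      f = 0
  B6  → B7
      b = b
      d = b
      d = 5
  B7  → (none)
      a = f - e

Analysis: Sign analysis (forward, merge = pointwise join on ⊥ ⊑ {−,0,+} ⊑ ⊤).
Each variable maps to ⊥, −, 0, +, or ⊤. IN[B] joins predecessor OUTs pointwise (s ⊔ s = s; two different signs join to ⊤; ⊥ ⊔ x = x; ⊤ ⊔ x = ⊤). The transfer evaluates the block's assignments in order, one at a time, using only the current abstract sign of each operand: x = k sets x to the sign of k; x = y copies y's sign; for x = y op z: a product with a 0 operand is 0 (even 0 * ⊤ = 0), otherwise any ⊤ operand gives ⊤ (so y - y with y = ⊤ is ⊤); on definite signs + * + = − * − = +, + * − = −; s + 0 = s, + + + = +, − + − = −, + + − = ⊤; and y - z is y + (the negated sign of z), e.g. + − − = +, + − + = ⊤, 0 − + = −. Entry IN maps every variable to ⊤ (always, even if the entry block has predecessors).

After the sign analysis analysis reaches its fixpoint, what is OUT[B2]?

Answer: {a: +, b: -, c: ⊤, d: +, e: ⊤, f: ⊤}

Trace:
Converged values:
  B0:   IN=(all ⊤)   OUT={b:-; rest ⊤}
  B1:   IN={b:-; rest ⊤}   OUT={b:-, d:+; rest ⊤}
  B2:   IN={b:-, d:+; rest ⊤}   OUT={a:+, b:-, d:+; rest ⊤}
  B3:   IN={a:+, b:-, d:+; rest ⊤}   OUT={a:+, b:-, d:+; rest ⊤}
  B4:   IN={a:+, b:-, d:+; rest ⊤}   OUT={a:+, b:-, d:+; rest ⊤}
  B5:   IN={a:+, b:-, d:+; rest ⊤}   OUT={a:+, b:-, d:+, f:0; rest ⊤}
  B6:   IN={a:+, b:-, d:+; rest ⊤}   OUT={a:+, b:-, d:+; rest ⊤}
  B7:   IN={b:-; rest ⊤}   OUT={b:-; rest ⊤}

Merge at B2: IN[B2] = OUT[B1] = {a: ⊤, b: -, c: ⊤, d: +, e: ⊤, f: ⊤}
Applying B2's transfer function to that IN value gives OUT[B2] (row B2 above).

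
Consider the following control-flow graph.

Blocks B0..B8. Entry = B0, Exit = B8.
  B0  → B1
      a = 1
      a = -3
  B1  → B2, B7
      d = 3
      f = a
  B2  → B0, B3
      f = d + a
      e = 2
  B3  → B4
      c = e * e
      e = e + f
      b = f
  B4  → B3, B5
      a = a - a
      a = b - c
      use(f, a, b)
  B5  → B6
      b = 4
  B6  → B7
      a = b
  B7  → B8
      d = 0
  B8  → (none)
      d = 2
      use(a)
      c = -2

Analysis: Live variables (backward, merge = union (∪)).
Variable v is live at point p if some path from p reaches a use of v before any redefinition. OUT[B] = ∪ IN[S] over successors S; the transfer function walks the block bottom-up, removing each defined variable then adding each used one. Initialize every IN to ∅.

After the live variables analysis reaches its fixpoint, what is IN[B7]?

Converged values:
  B0: | IN={} | OUT={a}
  B1: | IN={a} | OUT={a, d}
  B2: | IN={a, d} | OUT={a, e, f}
  B3: | IN={a, e, f} | OUT={a, b, c, e, f}
  B4: | IN={a, b, c, e, f} | OUT={a, e, f}
  B5: | IN={} | OUT={b}
  B6: | IN={b} | OUT={a}
  B7: | IN={a} | OUT={a}
  B8: | IN={a} | OUT={}

Merge at B7: OUT[B7] = IN[B8] = {a}
Applying B7's transfer function to that OUT value gives IN[B7] (row B7 above).

Answer: {a}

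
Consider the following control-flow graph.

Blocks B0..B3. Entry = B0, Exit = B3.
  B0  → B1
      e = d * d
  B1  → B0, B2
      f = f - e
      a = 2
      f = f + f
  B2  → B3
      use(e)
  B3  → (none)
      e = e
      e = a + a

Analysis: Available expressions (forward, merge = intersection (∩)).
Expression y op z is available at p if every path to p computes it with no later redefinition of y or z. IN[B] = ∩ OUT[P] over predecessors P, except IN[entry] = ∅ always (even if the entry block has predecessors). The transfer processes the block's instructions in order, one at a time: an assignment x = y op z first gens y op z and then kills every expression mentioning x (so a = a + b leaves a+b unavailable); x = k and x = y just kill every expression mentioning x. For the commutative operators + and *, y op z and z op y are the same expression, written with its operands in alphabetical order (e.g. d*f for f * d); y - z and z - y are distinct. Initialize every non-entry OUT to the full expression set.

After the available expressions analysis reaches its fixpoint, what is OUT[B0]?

Fixpoint table:
  B0:   IN={}   OUT={d*d}
  B1:   IN={d*d}   OUT={d*d}
  B2:   IN={d*d}   OUT={d*d}
  B3:   IN={d*d}   OUT={a+a, d*d}

Merge at B0 (entry node, so the boundary value {} is joined with the incoming edge(s)): IN[B0] = {} ∩ OUT[B1] = {}
Applying B0's transfer function to that IN value gives OUT[B0] (row B0 above).

Answer: {d*d}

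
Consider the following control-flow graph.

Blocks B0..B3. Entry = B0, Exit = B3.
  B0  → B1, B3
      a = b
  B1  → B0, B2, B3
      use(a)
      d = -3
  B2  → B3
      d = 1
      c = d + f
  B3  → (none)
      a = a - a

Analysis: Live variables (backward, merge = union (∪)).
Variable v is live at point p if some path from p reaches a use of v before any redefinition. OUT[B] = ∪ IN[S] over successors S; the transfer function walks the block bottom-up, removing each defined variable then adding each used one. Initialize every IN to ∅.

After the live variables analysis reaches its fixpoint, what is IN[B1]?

Answer: {a, b, f}

Derivation:
Fixpoint table:
  B0:   IN={b, f}   OUT={a, b, f}
  B1:   IN={a, b, f}   OUT={a, b, f}
  B2:   IN={a, f}   OUT={a}
  B3:   IN={a}   OUT={}

Merge at B1: OUT[B1] = IN[B0] ⊔ IN[B2] ⊔ IN[B3] = {a, b, f}
Applying B1's transfer function to that OUT value gives IN[B1] (row B1 above).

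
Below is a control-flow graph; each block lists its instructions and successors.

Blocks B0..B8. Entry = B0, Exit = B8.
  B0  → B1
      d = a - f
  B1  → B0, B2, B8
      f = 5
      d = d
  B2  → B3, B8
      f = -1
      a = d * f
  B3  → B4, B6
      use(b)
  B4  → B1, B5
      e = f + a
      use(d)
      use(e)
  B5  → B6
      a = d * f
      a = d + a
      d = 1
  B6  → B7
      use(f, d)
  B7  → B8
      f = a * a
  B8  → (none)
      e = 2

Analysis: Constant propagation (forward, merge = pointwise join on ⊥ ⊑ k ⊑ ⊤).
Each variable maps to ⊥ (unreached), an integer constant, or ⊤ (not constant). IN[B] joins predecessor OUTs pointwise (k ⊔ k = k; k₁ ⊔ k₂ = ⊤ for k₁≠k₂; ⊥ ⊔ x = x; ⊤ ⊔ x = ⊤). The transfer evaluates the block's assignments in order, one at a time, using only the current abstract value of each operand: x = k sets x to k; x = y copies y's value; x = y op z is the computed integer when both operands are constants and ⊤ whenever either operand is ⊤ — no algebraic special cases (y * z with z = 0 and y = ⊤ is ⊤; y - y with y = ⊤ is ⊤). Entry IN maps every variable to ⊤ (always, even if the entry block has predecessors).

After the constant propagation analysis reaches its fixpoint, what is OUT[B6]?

Fixpoint table:
  B0:  IN=(all ⊤)  OUT=(all ⊤)
  B1:  IN=(all ⊤)  OUT={f:5; rest ⊤}
  B2:  IN={f:5; rest ⊤}  OUT={f:-1; rest ⊤}
  B3:  IN={f:-1; rest ⊤}  OUT={f:-1; rest ⊤}
  B4:  IN={f:-1; rest ⊤}  OUT={f:-1; rest ⊤}
  B5:  IN={f:-1; rest ⊤}  OUT={d:1, f:-1; rest ⊤}
  B6:  IN={f:-1; rest ⊤}  OUT={f:-1; rest ⊤}
  B7:  IN={f:-1; rest ⊤}  OUT=(all ⊤)
  B8:  IN=(all ⊤)  OUT={e:2; rest ⊤}

Merge at B6: IN[B6] = OUT[B3] ⊔ OUT[B5] = {a: ⊤, b: ⊤, c: ⊤, d: ⊤, e: ⊤, f: -1}
Applying B6's transfer function to that IN value gives OUT[B6] (row B6 above).

Answer: {a: ⊤, b: ⊤, c: ⊤, d: ⊤, e: ⊤, f: -1}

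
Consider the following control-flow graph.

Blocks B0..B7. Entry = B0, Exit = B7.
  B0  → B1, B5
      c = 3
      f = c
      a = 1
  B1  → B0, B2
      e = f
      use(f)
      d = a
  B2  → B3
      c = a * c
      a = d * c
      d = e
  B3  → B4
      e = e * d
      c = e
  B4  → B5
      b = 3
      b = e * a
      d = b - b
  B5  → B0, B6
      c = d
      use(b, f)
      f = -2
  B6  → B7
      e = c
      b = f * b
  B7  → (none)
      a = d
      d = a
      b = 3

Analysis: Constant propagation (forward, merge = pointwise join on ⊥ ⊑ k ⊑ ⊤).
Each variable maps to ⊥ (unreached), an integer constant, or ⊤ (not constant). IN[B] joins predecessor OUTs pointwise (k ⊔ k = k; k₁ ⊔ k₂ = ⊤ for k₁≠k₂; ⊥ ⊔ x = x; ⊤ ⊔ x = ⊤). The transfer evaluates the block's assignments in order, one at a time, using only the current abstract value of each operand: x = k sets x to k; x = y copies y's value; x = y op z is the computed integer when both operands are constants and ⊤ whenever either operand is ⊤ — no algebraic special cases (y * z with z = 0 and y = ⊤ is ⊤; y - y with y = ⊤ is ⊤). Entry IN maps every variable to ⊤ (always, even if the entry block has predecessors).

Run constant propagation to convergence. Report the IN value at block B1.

Converged values:
  B0:   IN=(all ⊤)   OUT={a:1, c:3, f:3; rest ⊤}
  B1:   IN={a:1, c:3, f:3; rest ⊤}   OUT={a:1, c:3, d:1, e:3, f:3; rest ⊤}
  B2:   IN={a:1, c:3, d:1, e:3, f:3; rest ⊤}   OUT={a:3, c:3, d:3, e:3, f:3; rest ⊤}
  B3:   IN={a:3, c:3, d:3, e:3, f:3; rest ⊤}   OUT={a:3, c:9, d:3, e:9, f:3; rest ⊤}
  B4:   IN={a:3, c:9, d:3, e:9, f:3; rest ⊤}   OUT={a:3, b:27, c:9, d:0, e:9, f:3; rest ⊤}
  B5:   IN={f:3; rest ⊤}   OUT={f:-2; rest ⊤}
  B6:   IN={f:-2; rest ⊤}   OUT={f:-2; rest ⊤}
  B7:   IN={f:-2; rest ⊤}   OUT={b:3, f:-2; rest ⊤}

Merge at B1: IN[B1] = OUT[B0] = {a: 1, b: ⊤, c: 3, d: ⊤, e: ⊤, f: 3}

Answer: {a: 1, b: ⊤, c: 3, d: ⊤, e: ⊤, f: 3}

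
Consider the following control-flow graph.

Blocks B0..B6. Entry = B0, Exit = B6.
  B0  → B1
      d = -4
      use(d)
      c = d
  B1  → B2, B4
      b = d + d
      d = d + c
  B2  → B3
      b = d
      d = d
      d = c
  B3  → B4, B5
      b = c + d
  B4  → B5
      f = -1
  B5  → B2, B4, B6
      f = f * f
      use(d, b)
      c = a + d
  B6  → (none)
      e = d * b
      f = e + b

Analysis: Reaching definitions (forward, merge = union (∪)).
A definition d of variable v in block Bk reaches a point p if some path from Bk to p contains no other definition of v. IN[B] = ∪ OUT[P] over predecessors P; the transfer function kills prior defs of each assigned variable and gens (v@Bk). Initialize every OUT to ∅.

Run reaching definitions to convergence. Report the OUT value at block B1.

Fixpoint table:
  B0:  IN={}  OUT={c@B0, d@B0}
  B1:  IN={c@B0, d@B0}  OUT={b@B1, c@B0, d@B1}
  B2:  IN={b@B1, b@B3, c@B0, c@B5, d@B1, d@B2, f@B5}  OUT={b@B2, c@B0, c@B5, d@B2, f@B5}
  B3:  IN={b@B2, c@B0, c@B5, d@B2, f@B5}  OUT={b@B3, c@B0, c@B5, d@B2, f@B5}
  B4:  IN={b@B1, b@B3, c@B0, c@B5, d@B1, d@B2, f@B5}  OUT={b@B1, b@B3, c@B0, c@B5, d@B1, d@B2, f@B4}
  B5:  IN={b@B1, b@B3, c@B0, c@B5, d@B1, d@B2, f@B4, f@B5}  OUT={b@B1, b@B3, c@B5, d@B1, d@B2, f@B5}
  B6:  IN={b@B1, b@B3, c@B5, d@B1, d@B2, f@B5}  OUT={b@B1, b@B3, c@B5, d@B1, d@B2, e@B6, f@B6}

Merge at B1: IN[B1] = OUT[B0] = {c@B0, d@B0}
Applying B1's transfer function to that IN value gives OUT[B1] (row B1 above).

Answer: {b@B1, c@B0, d@B1}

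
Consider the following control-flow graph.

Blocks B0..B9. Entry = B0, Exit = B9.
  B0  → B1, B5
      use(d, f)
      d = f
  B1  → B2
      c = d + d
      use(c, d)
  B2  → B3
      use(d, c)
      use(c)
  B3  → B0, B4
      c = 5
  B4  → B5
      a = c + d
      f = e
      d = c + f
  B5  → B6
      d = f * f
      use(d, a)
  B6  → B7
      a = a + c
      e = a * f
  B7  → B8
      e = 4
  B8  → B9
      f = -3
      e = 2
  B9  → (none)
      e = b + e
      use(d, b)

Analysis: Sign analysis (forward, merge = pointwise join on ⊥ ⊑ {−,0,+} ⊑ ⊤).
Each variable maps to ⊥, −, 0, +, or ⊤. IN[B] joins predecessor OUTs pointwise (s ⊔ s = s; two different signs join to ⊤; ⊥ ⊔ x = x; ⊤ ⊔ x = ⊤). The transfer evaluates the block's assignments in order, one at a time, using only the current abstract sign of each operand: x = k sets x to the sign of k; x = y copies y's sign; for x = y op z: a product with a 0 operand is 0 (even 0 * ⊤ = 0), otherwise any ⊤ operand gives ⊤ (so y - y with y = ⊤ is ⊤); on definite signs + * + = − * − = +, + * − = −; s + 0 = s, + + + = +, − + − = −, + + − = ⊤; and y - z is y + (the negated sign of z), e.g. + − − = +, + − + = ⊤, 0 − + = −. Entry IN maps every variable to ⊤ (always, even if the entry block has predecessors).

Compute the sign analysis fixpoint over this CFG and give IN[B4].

Answer: {a: ⊤, b: ⊤, c: +, d: ⊤, e: ⊤, f: ⊤}

Trace:
Converged values:
  B0:  IN=(all ⊤)  OUT=(all ⊤)
  B1:  IN=(all ⊤)  OUT=(all ⊤)
  B2:  IN=(all ⊤)  OUT=(all ⊤)
  B3:  IN=(all ⊤)  OUT={c:+; rest ⊤}
  B4:  IN={c:+; rest ⊤}  OUT={c:+; rest ⊤}
  B5:  IN=(all ⊤)  OUT=(all ⊤)
  B6:  IN=(all ⊤)  OUT=(all ⊤)
  B7:  IN=(all ⊤)  OUT={e:+; rest ⊤}
  B8:  IN={e:+; rest ⊤}  OUT={e:+, f:-; rest ⊤}
  B9:  IN={e:+, f:-; rest ⊤}  OUT={f:-; rest ⊤}

Merge at B4: IN[B4] = OUT[B3] = {a: ⊤, b: ⊤, c: +, d: ⊤, e: ⊤, f: ⊤}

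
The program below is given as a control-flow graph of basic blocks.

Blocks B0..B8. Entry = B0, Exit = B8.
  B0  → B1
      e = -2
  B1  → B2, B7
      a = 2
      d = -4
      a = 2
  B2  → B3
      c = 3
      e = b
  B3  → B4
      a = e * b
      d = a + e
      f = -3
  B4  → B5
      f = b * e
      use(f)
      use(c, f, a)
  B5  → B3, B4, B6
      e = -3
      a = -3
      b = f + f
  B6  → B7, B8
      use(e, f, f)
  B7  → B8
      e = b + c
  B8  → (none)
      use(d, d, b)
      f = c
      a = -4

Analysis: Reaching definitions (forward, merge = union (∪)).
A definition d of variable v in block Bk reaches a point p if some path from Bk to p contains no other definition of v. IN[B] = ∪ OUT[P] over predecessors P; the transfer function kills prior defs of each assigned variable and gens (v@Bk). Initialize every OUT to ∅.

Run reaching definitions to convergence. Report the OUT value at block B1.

Fixpoint table:
  B0:   IN={}   OUT={e@B0}
  B1:   IN={e@B0}   OUT={a@B1, d@B1, e@B0}
  B2:   IN={a@B1, d@B1, e@B0}   OUT={a@B1, c@B2, d@B1, e@B2}
  B3:   IN={a@B1, a@B5, b@B5, c@B2, d@B1, d@B3, e@B2, e@B5, f@B4}   OUT={a@B3, b@B5, c@B2, d@B3, e@B2, e@B5, f@B3}
  B4:   IN={a@B3, a@B5, b@B5, c@B2, d@B3, e@B2, e@B5, f@B3, f@B4}   OUT={a@B3, a@B5, b@B5, c@B2, d@B3, e@B2, e@B5, f@B4}
  B5:   IN={a@B3, a@B5, b@B5, c@B2, d@B3, e@B2, e@B5, f@B4}   OUT={a@B5, b@B5, c@B2, d@B3, e@B5, f@B4}
  B6:   IN={a@B5, b@B5, c@B2, d@B3, e@B5, f@B4}   OUT={a@B5, b@B5, c@B2, d@B3, e@B5, f@B4}
  B7:   IN={a@B1, a@B5, b@B5, c@B2, d@B1, d@B3, e@B0, e@B5, f@B4}   OUT={a@B1, a@B5, b@B5, c@B2, d@B1, d@B3, e@B7, f@B4}
  B8:   IN={a@B1, a@B5, b@B5, c@B2, d@B1, d@B3, e@B5, e@B7, f@B4}   OUT={a@B8, b@B5, c@B2, d@B1, d@B3, e@B5, e@B7, f@B8}

Merge at B1: IN[B1] = OUT[B0] = {e@B0}
Applying B1's transfer function to that IN value gives OUT[B1] (row B1 above).

Answer: {a@B1, d@B1, e@B0}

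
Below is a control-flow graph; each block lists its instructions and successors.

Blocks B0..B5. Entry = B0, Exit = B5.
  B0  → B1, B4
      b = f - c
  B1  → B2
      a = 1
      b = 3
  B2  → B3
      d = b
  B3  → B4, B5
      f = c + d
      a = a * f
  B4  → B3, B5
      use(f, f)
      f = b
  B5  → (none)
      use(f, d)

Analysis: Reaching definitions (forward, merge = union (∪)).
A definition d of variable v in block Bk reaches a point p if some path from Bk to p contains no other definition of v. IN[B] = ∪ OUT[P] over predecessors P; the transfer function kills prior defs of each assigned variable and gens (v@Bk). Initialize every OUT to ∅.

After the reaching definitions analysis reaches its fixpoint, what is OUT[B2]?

Converged values:
  B0:   IN={}   OUT={b@B0}
  B1:   IN={b@B0}   OUT={a@B1, b@B1}
  B2:   IN={a@B1, b@B1}   OUT={a@B1, b@B1, d@B2}
  B3:   IN={a@B1, a@B3, b@B0, b@B1, d@B2, f@B4}   OUT={a@B3, b@B0, b@B1, d@B2, f@B3}
  B4:   IN={a@B3, b@B0, b@B1, d@B2, f@B3}   OUT={a@B3, b@B0, b@B1, d@B2, f@B4}
  B5:   IN={a@B3, b@B0, b@B1, d@B2, f@B3, f@B4}   OUT={a@B3, b@B0, b@B1, d@B2, f@B3, f@B4}

Merge at B2: IN[B2] = OUT[B1] = {a@B1, b@B1}
Applying B2's transfer function to that IN value gives OUT[B2] (row B2 above).

Answer: {a@B1, b@B1, d@B2}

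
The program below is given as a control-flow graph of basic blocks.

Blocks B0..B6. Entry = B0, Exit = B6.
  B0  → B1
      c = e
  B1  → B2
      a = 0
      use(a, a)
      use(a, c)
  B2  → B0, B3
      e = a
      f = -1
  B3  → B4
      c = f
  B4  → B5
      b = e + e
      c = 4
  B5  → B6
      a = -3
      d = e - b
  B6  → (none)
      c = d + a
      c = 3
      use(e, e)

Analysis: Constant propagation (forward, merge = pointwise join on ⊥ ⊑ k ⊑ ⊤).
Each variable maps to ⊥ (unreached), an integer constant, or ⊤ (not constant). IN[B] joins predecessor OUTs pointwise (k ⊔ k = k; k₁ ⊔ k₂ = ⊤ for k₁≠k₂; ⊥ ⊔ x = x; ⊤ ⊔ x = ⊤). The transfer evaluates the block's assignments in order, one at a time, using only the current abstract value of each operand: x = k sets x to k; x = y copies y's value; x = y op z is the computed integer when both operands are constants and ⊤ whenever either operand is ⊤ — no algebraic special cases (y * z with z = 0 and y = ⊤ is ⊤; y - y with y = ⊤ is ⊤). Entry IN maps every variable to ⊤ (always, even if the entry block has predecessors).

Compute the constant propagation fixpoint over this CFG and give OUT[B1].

Fixpoint table:
  B0: | IN=(all ⊤) | OUT=(all ⊤)
  B1: | IN=(all ⊤) | OUT={a:0; rest ⊤}
  B2: | IN={a:0; rest ⊤} | OUT={a:0, e:0, f:-1; rest ⊤}
  B3: | IN={a:0, e:0, f:-1; rest ⊤} | OUT={a:0, c:-1, e:0, f:-1; rest ⊤}
  B4: | IN={a:0, c:-1, e:0, f:-1; rest ⊤} | OUT={a:0, b:0, c:4, e:0, f:-1; rest ⊤}
  B5: | IN={a:0, b:0, c:4, e:0, f:-1; rest ⊤} | OUT={a:-3, b:0, c:4, d:0, e:0, f:-1; rest ⊤}
  B6: | IN={a:-3, b:0, c:4, d:0, e:0, f:-1; rest ⊤} | OUT={a:-3, b:0, c:3, d:0, e:0, f:-1; rest ⊤}

Merge at B1: IN[B1] = OUT[B0] = {a: ⊤, b: ⊤, c: ⊤, d: ⊤, e: ⊤, f: ⊤}
Applying B1's transfer function to that IN value gives OUT[B1] (row B1 above).

Answer: {a: 0, b: ⊤, c: ⊤, d: ⊤, e: ⊤, f: ⊤}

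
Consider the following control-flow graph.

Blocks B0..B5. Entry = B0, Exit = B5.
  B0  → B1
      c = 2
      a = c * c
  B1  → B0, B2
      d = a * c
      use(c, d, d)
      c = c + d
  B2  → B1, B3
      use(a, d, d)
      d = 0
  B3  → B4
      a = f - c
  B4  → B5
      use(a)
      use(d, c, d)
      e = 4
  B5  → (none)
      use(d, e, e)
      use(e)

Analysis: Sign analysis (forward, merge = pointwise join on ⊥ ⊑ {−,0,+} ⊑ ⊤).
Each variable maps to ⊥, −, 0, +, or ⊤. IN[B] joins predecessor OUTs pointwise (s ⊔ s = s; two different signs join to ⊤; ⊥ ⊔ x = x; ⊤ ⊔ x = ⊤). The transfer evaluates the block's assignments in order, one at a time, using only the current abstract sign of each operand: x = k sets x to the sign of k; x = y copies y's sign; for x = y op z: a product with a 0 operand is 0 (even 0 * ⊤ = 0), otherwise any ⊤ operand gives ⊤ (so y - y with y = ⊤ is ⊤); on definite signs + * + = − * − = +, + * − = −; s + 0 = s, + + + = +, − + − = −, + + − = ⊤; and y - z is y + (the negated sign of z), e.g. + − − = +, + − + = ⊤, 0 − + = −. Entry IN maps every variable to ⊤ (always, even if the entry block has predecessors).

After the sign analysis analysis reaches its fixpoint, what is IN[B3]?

Fixpoint table:
  B0:  IN=(all ⊤)  OUT={a:+, c:+; rest ⊤}
  B1:  IN={a:+, c:+; rest ⊤}  OUT={a:+, c:+, d:+; rest ⊤}
  B2:  IN={a:+, c:+, d:+; rest ⊤}  OUT={a:+, c:+, d:0; rest ⊤}
  B3:  IN={a:+, c:+, d:0; rest ⊤}  OUT={c:+, d:0; rest ⊤}
  B4:  IN={c:+, d:0; rest ⊤}  OUT={c:+, d:0, e:+; rest ⊤}
  B5:  IN={c:+, d:0, e:+; rest ⊤}  OUT={c:+, d:0, e:+; rest ⊤}

Merge at B3: IN[B3] = OUT[B2] = {a: +, b: ⊤, c: +, d: 0, e: ⊤, f: ⊤}

Answer: {a: +, b: ⊤, c: +, d: 0, e: ⊤, f: ⊤}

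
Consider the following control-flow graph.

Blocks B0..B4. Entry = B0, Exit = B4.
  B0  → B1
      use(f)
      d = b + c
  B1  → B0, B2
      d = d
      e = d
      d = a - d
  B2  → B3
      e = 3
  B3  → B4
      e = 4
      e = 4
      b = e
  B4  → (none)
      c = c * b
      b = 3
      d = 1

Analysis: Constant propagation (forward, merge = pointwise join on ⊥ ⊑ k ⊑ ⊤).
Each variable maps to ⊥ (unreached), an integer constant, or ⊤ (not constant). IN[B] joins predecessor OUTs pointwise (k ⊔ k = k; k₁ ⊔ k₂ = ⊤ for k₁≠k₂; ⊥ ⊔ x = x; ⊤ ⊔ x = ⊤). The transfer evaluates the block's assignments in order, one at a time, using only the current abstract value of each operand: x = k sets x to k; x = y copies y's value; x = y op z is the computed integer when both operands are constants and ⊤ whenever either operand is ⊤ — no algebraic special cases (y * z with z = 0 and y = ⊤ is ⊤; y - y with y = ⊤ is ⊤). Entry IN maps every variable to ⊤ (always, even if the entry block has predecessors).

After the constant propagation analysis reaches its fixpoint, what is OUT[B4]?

Converged values:
  B0: | IN=(all ⊤) | OUT=(all ⊤)
  B1: | IN=(all ⊤) | OUT=(all ⊤)
  B2: | IN=(all ⊤) | OUT={e:3; rest ⊤}
  B3: | IN={e:3; rest ⊤} | OUT={b:4, e:4; rest ⊤}
  B4: | IN={b:4, e:4; rest ⊤} | OUT={b:3, d:1, e:4; rest ⊤}

Merge at B4: IN[B4] = OUT[B3] = {a: ⊤, b: 4, c: ⊤, d: ⊤, e: 4, f: ⊤}
Applying B4's transfer function to that IN value gives OUT[B4] (row B4 above).

Answer: {a: ⊤, b: 3, c: ⊤, d: 1, e: 4, f: ⊤}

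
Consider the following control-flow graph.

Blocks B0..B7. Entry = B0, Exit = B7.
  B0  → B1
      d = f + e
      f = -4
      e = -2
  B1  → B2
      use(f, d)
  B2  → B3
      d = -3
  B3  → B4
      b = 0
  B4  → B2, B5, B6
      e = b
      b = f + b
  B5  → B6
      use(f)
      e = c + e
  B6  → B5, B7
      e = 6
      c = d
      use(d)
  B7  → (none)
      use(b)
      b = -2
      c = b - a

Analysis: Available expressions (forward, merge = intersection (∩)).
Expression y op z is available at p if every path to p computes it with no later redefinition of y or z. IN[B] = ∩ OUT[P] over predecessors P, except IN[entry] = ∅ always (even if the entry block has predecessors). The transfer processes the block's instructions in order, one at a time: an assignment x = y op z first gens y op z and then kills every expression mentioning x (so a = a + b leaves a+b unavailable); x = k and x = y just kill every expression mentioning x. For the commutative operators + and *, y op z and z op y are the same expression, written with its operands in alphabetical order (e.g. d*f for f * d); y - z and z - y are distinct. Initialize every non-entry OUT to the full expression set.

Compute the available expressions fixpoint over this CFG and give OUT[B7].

Converged values:
  B0:   IN={}   OUT={}
  B1:   IN={}   OUT={}
  B2:   IN={}   OUT={}
  B3:   IN={}   OUT={}
  B4:   IN={}   OUT={}
  B5:   IN={}   OUT={}
  B6:   IN={}   OUT={}
  B7:   IN={}   OUT={b-a}

Merge at B7: IN[B7] = OUT[B6] = {}
Applying B7's transfer function to that IN value gives OUT[B7] (row B7 above).

Answer: {b-a}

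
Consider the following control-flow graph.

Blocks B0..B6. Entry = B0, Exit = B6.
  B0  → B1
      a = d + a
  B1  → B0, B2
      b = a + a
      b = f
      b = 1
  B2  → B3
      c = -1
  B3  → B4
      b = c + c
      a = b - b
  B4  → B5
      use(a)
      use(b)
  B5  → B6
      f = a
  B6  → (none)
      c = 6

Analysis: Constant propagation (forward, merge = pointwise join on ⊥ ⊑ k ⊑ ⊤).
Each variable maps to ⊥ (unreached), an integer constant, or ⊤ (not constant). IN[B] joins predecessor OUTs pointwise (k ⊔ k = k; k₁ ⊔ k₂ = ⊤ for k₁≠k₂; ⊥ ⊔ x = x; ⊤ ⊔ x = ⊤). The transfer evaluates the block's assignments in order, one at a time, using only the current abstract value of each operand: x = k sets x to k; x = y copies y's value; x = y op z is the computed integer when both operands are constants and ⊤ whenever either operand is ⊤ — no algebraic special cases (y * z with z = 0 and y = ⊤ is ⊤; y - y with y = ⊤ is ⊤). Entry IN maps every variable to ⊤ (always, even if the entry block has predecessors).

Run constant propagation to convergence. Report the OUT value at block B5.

Answer: {a: 0, b: -2, c: -1, d: ⊤, e: ⊤, f: 0}

Derivation:
Per-block solution:
  B0: | IN=(all ⊤) | OUT=(all ⊤)
  B1: | IN=(all ⊤) | OUT={b:1; rest ⊤}
  B2: | IN={b:1; rest ⊤} | OUT={b:1, c:-1; rest ⊤}
  B3: | IN={b:1, c:-1; rest ⊤} | OUT={a:0, b:-2, c:-1; rest ⊤}
  B4: | IN={a:0, b:-2, c:-1; rest ⊤} | OUT={a:0, b:-2, c:-1; rest ⊤}
  B5: | IN={a:0, b:-2, c:-1; rest ⊤} | OUT={a:0, b:-2, c:-1, f:0; rest ⊤}
  B6: | IN={a:0, b:-2, c:-1, f:0; rest ⊤} | OUT={a:0, b:-2, c:6, f:0; rest ⊤}

Merge at B5: IN[B5] = OUT[B4] = {a: 0, b: -2, c: -1, d: ⊤, e: ⊤, f: ⊤}
Applying B5's transfer function to that IN value gives OUT[B5] (row B5 above).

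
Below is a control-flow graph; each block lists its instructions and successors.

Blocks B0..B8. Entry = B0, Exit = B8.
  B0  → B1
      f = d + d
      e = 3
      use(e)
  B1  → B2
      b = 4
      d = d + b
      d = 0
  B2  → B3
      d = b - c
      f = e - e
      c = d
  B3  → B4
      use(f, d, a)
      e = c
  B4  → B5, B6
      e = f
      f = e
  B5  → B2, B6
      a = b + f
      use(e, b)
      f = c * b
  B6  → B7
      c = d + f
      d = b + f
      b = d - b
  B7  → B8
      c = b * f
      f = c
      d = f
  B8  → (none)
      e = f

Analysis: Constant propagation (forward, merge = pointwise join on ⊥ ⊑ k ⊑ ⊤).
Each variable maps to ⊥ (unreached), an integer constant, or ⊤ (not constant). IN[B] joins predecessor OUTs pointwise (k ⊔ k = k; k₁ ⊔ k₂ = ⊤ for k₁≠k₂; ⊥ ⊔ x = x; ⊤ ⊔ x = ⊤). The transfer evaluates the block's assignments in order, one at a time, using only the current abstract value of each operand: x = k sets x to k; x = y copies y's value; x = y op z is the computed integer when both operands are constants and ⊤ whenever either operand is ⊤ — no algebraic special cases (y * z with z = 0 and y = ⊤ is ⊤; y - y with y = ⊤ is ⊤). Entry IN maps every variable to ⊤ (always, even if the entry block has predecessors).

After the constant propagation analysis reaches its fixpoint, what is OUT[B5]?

Answer: {a: ⊤, b: 4, c: ⊤, d: ⊤, e: ⊤, f: ⊤}

Derivation:
Fixpoint table:
  B0:  IN=(all ⊤)  OUT={e:3; rest ⊤}
  B1:  IN={e:3; rest ⊤}  OUT={b:4, d:0, e:3; rest ⊤}
  B2:  IN={b:4; rest ⊤}  OUT={b:4; rest ⊤}
  B3:  IN={b:4; rest ⊤}  OUT={b:4; rest ⊤}
  B4:  IN={b:4; rest ⊤}  OUT={b:4; rest ⊤}
  B5:  IN={b:4; rest ⊤}  OUT={b:4; rest ⊤}
  B6:  IN={b:4; rest ⊤}  OUT=(all ⊤)
  B7:  IN=(all ⊤)  OUT=(all ⊤)
  B8:  IN=(all ⊤)  OUT=(all ⊤)

Merge at B5: IN[B5] = OUT[B4] = {a: ⊤, b: 4, c: ⊤, d: ⊤, e: ⊤, f: ⊤}
Applying B5's transfer function to that IN value gives OUT[B5] (row B5 above).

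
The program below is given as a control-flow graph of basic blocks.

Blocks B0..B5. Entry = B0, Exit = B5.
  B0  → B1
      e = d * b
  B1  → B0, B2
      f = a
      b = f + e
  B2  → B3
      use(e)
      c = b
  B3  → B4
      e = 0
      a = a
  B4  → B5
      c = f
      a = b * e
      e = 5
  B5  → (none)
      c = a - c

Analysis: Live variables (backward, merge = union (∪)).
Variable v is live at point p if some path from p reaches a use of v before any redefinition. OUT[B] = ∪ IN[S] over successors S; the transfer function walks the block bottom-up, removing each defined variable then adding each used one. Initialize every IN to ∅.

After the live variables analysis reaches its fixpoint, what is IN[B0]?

Answer: {a, b, d}

Working:
Per-block solution:
  B0:  IN={a, b, d}  OUT={a, d, e}
  B1:  IN={a, d, e}  OUT={a, b, d, e, f}
  B2:  IN={a, b, e, f}  OUT={a, b, f}
  B3:  IN={a, b, f}  OUT={b, e, f}
  B4:  IN={b, e, f}  OUT={a, c}
  B5:  IN={a, c}  OUT={}

Merge at B0: OUT[B0] = IN[B1] = {a, d, e}
Applying B0's transfer function to that OUT value gives IN[B0] (row B0 above).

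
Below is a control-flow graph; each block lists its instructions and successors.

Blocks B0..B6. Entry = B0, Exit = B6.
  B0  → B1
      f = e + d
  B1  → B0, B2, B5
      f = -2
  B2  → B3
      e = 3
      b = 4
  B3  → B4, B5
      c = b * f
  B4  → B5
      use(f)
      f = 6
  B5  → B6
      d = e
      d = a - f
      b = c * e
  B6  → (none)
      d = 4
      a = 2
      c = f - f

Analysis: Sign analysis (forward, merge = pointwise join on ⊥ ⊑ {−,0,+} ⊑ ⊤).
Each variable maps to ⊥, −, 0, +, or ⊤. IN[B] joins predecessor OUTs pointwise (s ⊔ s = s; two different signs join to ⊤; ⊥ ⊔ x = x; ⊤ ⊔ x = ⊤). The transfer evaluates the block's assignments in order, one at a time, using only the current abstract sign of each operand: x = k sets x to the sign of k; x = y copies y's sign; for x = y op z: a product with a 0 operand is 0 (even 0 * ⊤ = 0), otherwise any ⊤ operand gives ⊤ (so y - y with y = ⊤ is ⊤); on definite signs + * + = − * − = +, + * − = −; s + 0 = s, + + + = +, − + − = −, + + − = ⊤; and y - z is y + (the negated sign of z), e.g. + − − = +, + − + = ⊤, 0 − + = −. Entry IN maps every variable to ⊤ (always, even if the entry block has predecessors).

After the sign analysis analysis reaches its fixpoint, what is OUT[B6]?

Answer: {a: +, b: ⊤, c: ⊤, d: +, e: ⊤, f: ⊤}

Working:
Per-block solution:
  B0:   IN=(all ⊤)   OUT=(all ⊤)
  B1:   IN=(all ⊤)   OUT={f:-; rest ⊤}
  B2:   IN={f:-; rest ⊤}   OUT={b:+, e:+, f:-; rest ⊤}
  B3:   IN={b:+, e:+, f:-; rest ⊤}   OUT={b:+, c:-, e:+, f:-; rest ⊤}
  B4:   IN={b:+, c:-, e:+, f:-; rest ⊤}   OUT={b:+, c:-, e:+, f:+; rest ⊤}
  B5:   IN=(all ⊤)   OUT=(all ⊤)
  B6:   IN=(all ⊤)   OUT={a:+, d:+; rest ⊤}

Merge at B6: IN[B6] = OUT[B5] = {a: ⊤, b: ⊤, c: ⊤, d: ⊤, e: ⊤, f: ⊤}
Applying B6's transfer function to that IN value gives OUT[B6] (row B6 above).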